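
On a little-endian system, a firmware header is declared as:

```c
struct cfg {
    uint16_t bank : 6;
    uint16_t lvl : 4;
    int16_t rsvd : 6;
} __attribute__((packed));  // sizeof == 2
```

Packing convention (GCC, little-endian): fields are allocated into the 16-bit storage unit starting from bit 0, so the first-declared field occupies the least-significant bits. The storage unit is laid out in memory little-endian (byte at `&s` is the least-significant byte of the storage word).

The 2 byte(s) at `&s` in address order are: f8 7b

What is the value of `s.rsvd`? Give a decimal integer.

[0]=0xf8 [1]=0x7b (little-endian) → word 0x7bf8
bank:6 @ bit 0 → (0x7bf8>>0)&0x3f = 0x38
lvl:4 @ bit 6 → (0x7bf8>>6)&0xf = 0xf
rsvd:6 @ bit 10 → (0x7bf8>>10)&0x3f = 0x1e  ←
rsvd signed 6b, MSB=0: value = 30

30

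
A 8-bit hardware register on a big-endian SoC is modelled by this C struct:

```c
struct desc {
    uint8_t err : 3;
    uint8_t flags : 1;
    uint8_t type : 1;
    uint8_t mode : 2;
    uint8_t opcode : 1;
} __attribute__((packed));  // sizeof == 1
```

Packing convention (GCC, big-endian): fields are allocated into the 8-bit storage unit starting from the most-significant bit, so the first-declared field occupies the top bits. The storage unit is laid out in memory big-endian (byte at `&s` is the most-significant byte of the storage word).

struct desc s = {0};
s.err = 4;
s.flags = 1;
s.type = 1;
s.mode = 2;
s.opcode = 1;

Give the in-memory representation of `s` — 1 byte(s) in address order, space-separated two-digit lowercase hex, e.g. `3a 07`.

9d

err (3b) val=4 bits=0x4 at bit 5: 0x80
flags (1b) val=1 bits=0x1 at bit 4: 0x90
type (1b) val=1 bits=0x1 at bit 3: 0x98
mode (2b) val=2 bits=0x2 at bit 1: 0x9c
opcode (1b) val=1 bits=0x1 at bit 0: 0x9d
word = 0x9d → big-endian bytes:
  [0]=0x9d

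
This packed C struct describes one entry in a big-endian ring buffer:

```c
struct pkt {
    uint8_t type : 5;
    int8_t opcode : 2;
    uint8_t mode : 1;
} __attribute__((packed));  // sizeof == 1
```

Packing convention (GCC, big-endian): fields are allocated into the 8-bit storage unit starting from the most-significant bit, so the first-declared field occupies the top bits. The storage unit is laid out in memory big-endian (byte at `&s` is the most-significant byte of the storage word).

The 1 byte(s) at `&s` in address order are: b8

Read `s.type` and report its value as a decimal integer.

[0]=0xb8 (big-endian) → word 0xb8
type [3+:5] = (word>>3) & 0x1f = 23  ←
opcode [1+:2] = (word>>1) & 0x3 = 0
mode [0+:1] = (word>>0) & 0x1 = 0

23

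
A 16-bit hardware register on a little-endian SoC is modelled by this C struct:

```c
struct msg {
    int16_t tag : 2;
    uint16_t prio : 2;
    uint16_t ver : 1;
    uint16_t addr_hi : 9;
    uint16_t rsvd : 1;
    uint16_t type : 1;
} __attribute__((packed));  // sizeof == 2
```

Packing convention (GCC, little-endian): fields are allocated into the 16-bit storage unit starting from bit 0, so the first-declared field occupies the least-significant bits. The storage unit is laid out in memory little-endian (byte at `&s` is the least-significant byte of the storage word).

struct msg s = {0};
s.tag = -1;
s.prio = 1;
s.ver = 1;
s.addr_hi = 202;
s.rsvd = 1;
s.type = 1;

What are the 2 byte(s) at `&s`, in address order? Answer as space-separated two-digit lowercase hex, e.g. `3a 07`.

tag (2b) val=-1 bits=0x3 at bit 0: 0x0003
prio (2b) val=1 bits=0x1 at bit 2: 0x0007
ver (1b) val=1 bits=0x1 at bit 4: 0x0017
addr_hi (9b) val=202 bits=0xca at bit 5: 0x1957
rsvd (1b) val=1 bits=0x1 at bit 14: 0x5957
type (1b) val=1 bits=0x1 at bit 15: 0xd957
word = 0xd957 → little-endian bytes:
  [0]=0x57  [1]=0xd9

57 d9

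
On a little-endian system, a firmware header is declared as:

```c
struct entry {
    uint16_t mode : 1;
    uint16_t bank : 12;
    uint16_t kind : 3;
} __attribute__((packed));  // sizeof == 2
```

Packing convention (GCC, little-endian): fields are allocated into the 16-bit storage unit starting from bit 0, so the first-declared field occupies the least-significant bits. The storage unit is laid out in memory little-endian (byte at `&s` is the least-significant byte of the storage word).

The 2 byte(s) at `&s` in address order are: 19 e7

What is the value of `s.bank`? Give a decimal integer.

908

[0]=0x19 [1]=0xe7 (little-endian) → word 0xe719
mode [0+:1] = (word>>0) & 0x1 = 1
bank [1+:12] = (word>>1) & 0xfff = 908  ←
kind [13+:3] = (word>>13) & 0x7 = 7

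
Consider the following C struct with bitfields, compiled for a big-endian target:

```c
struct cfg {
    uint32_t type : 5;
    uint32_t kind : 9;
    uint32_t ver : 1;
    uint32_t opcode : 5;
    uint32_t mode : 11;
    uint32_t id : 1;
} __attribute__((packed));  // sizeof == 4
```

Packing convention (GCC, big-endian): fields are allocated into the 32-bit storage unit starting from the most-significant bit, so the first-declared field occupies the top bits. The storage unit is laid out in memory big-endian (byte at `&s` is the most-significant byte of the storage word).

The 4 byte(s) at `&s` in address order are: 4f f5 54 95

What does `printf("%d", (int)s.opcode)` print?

21

[0]=0x4f [1]=0xf5 [2]=0x54 [3]=0x95 (big-endian) → word 0x4ff55495
type [27+:5] = (word>>27) & 0x1f = 9
kind [18+:9] = (word>>18) & 0x1ff = 509
ver [17+:1] = (word>>17) & 0x1 = 0
opcode [12+:5] = (word>>12) & 0x1f = 21  ←
mode [1+:11] = (word>>1) & 0x7ff = 586
id [0+:1] = (word>>0) & 0x1 = 1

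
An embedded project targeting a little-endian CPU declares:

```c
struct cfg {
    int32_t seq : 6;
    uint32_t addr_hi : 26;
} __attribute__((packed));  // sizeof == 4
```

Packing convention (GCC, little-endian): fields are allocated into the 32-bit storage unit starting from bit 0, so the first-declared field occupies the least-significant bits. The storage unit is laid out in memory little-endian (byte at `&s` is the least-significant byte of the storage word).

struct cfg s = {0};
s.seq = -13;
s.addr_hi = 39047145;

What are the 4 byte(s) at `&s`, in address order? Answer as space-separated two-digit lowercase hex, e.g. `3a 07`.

73 fa f3 94

seq:6 = -13 → 0x33 << 0 → word 0x00000033
addr_hi:26 = 39047145 → 0x253cfe9 << 6 → word 0x94f3fa73
word = 0x94f3fa73 → little-endian bytes:
  [0]=0x73  [1]=0xfa  [2]=0xf3  [3]=0x94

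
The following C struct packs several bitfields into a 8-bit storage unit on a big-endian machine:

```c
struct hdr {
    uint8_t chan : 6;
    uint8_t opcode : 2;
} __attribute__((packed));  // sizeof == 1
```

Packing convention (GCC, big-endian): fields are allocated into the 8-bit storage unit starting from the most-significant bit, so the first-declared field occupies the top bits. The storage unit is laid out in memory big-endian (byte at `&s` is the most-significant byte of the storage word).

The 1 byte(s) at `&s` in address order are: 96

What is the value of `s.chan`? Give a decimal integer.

37

[0]=0x96 (big-endian) → word 0x96
chan [2+:6] = (word>>2) & 0x3f = 37  ←
opcode [0+:2] = (word>>0) & 0x3 = 2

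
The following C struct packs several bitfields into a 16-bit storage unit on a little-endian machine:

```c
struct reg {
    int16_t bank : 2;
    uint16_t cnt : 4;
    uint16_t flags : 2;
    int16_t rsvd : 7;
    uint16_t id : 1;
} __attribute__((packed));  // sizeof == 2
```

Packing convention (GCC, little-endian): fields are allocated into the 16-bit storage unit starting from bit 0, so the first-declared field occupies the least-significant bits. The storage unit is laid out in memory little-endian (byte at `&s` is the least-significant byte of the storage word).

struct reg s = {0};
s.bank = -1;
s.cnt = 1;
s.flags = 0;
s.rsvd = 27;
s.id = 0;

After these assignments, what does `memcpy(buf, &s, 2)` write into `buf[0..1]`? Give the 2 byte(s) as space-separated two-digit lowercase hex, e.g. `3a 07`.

07 1b

bank:2 = -1 → 0x3 << 0 → word 0x0003
cnt:4 = 1 → 0x1 << 2 → word 0x0007
flags:2 = 0 → 0x0 << 6 → word 0x0007
rsvd:7 = 27 → 0x1b << 8 → word 0x1b07
id:1 = 0 → 0x0 << 15 → word 0x1b07
word = 0x1b07 → little-endian bytes:
  [0]=0x07  [1]=0x1b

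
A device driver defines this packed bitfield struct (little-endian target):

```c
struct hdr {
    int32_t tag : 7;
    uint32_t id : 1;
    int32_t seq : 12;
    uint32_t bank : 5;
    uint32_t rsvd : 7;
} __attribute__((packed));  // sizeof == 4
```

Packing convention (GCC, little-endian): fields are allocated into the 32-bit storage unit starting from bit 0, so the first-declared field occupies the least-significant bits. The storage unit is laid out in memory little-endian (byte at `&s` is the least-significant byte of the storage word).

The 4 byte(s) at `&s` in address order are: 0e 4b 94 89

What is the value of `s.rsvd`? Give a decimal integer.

[0]=0x0e [1]=0x4b [2]=0x94 [3]=0x89 (little-endian) → word 0x89944b0e
tag:7 @ bit 0 → (0x89944b0e>>0)&0x7f = 0xe
id:1 @ bit 7 → (0x89944b0e>>7)&0x1 = 0x0
seq:12 @ bit 8 → (0x89944b0e>>8)&0xfff = 0x44b
bank:5 @ bit 20 → (0x89944b0e>>20)&0x1f = 0x19
rsvd:7 @ bit 25 → (0x89944b0e>>25)&0x7f = 0x44  ←

68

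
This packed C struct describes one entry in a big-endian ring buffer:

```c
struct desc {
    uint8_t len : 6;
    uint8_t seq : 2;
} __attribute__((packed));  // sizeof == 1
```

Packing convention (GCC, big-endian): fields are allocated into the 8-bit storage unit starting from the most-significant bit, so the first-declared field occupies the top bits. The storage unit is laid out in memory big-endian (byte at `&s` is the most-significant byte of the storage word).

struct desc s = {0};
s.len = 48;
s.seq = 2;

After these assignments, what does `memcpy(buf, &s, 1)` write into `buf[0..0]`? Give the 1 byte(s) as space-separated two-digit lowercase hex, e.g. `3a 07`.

[2+:6] len=48 & 0x3f = 0x30; word=0xc0
[0+:2] seq=2 & 0x3 = 0x2; word=0xc2
word = 0xc2 → big-endian bytes:
  [0]=0xc2

c2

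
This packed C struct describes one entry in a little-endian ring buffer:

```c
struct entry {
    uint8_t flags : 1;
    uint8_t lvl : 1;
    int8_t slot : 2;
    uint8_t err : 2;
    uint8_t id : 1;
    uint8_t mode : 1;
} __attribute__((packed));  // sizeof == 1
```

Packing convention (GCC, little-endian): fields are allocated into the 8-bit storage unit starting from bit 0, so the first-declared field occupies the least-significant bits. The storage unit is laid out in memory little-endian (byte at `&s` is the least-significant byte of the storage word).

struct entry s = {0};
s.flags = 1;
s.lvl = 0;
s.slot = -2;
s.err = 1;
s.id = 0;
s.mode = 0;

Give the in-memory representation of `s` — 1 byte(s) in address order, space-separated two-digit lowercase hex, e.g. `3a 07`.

flags (1b) val=1 bits=0x1 at bit 0: 0x01
lvl (1b) val=0 bits=0x0 at bit 1: 0x01
slot (2b) val=-2 bits=0x2 at bit 2: 0x09
err (2b) val=1 bits=0x1 at bit 4: 0x19
id (1b) val=0 bits=0x0 at bit 6: 0x19
mode (1b) val=0 bits=0x0 at bit 7: 0x19
word = 0x19 → little-endian bytes:
  [0]=0x19

19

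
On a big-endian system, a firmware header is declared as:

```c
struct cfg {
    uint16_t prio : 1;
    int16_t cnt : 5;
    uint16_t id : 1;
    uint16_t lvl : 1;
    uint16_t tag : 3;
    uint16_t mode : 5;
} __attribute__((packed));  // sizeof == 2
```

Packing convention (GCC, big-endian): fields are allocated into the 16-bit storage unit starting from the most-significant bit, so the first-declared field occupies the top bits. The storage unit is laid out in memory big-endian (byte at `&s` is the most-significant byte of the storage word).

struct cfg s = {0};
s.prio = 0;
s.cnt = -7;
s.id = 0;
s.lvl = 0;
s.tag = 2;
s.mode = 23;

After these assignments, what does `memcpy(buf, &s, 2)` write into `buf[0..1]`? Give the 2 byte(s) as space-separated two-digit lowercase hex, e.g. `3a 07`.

64 57

prio:1 = 0 → 0x0 << 15 → word 0x0000
cnt:5 = -7 → 0x19 << 10 → word 0x6400
id:1 = 0 → 0x0 << 9 → word 0x6400
lvl:1 = 0 → 0x0 << 8 → word 0x6400
tag:3 = 2 → 0x2 << 5 → word 0x6440
mode:5 = 23 → 0x17 << 0 → word 0x6457
word = 0x6457 → big-endian bytes:
  [0]=0x64  [1]=0x57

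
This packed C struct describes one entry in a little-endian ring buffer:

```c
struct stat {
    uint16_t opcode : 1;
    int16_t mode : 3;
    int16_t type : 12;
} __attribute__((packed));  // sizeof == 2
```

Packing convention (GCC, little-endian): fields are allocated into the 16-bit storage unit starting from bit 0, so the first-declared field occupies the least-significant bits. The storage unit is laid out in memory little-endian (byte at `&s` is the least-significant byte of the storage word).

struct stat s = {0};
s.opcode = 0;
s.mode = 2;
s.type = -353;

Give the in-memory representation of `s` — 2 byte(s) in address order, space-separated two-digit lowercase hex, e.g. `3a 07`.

opcode:1 = 0 → 0x0 << 0 → word 0x0000
mode:3 = 2 → 0x2 << 1 → word 0x0004
type:12 = -353 → 0xe9f << 4 → word 0xe9f4
word = 0xe9f4 → little-endian bytes:
  [0]=0xf4  [1]=0xe9

f4 e9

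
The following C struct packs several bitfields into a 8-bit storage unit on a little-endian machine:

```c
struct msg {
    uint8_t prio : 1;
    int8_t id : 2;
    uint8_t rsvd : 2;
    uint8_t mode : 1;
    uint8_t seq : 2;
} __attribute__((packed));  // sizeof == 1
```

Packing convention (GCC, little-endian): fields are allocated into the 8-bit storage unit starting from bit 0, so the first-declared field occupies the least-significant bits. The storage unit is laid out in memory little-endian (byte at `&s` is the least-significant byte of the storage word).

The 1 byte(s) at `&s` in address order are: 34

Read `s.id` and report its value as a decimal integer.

-2

[0]=0x34 (little-endian) → word 0x34
prio:1 @ bit 0 → (0x34>>0)&0x1 = 0x0
id:2 @ bit 1 → (0x34>>1)&0x3 = 0x2  ←
rsvd:2 @ bit 3 → (0x34>>3)&0x3 = 0x2
mode:1 @ bit 5 → (0x34>>5)&0x1 = 0x1
seq:2 @ bit 6 → (0x34>>6)&0x3 = 0x0
id signed 2b, MSB=1: 2 - 4 = -2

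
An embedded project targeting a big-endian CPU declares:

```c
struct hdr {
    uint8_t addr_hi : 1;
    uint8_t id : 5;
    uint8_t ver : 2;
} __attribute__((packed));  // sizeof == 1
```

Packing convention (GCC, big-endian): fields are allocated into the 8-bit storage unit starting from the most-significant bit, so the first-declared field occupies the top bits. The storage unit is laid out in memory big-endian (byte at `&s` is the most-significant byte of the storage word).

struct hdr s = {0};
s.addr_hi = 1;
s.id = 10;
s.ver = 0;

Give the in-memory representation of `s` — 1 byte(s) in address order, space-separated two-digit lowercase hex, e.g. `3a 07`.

addr_hi (1b) val=1 bits=0x1 at bit 7: 0x80
id (5b) val=10 bits=0xa at bit 2: 0xa8
ver (2b) val=0 bits=0x0 at bit 0: 0xa8
word = 0xa8 → big-endian bytes:
  [0]=0xa8

a8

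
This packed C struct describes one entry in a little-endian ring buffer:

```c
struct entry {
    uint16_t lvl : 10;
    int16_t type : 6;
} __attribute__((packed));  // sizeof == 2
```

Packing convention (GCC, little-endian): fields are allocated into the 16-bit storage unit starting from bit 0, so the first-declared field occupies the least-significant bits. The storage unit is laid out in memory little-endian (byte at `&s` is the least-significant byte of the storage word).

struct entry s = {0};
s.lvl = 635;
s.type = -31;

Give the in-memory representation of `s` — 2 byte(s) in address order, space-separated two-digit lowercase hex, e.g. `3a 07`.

[0+:10] lvl=635 & 0x3ff = 0x27b; word=0x027b
[10+:6] type=-31 & 0x3f = 0x21; word=0x867b
word = 0x867b → little-endian bytes:
  [0]=0x7b  [1]=0x86

7b 86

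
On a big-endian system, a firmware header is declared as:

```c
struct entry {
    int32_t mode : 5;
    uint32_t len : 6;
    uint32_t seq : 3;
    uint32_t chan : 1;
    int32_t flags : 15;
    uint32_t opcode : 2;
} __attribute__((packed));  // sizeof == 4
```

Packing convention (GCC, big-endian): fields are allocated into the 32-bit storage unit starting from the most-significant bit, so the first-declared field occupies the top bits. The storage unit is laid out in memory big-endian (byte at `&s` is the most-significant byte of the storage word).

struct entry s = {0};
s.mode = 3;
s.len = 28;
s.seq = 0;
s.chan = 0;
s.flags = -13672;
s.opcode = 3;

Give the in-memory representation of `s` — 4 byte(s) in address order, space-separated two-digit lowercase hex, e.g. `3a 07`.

1b 81 2a 63

mode:5 = 3 → 0x3 << 27 → word 0x18000000
len:6 = 28 → 0x1c << 21 → word 0x1b800000
seq:3 = 0 → 0x0 << 18 → word 0x1b800000
chan:1 = 0 → 0x0 << 17 → word 0x1b800000
flags:15 = -13672 → 0x4a98 << 2 → word 0x1b812a60
opcode:2 = 3 → 0x3 << 0 → word 0x1b812a63
word = 0x1b812a63 → big-endian bytes:
  [0]=0x1b  [1]=0x81  [2]=0x2a  [3]=0x63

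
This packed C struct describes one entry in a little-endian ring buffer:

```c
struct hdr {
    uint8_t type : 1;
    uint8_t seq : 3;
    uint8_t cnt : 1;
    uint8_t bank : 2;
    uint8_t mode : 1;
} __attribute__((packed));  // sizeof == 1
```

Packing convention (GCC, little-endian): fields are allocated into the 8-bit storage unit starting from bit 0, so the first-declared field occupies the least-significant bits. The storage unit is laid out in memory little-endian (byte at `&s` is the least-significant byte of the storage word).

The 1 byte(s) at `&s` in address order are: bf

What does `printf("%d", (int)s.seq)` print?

[0]=0xbf (little-endian) → word 0xbf
type [0+:1] = (word>>0) & 0x1 = 1
seq [1+:3] = (word>>1) & 0x7 = 7  ←
cnt [4+:1] = (word>>4) & 0x1 = 1
bank [5+:2] = (word>>5) & 0x3 = 1
mode [7+:1] = (word>>7) & 0x1 = 1

7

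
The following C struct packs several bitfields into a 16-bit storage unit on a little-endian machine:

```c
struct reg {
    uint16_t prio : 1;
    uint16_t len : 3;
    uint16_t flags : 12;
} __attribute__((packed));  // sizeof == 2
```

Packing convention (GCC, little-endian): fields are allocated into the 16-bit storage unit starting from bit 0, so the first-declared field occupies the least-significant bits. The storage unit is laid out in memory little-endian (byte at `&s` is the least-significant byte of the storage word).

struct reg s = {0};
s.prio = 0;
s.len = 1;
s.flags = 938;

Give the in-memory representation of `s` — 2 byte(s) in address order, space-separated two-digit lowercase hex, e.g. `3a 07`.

prio:1 = 0 → 0x0 << 0 → word 0x0000
len:3 = 1 → 0x1 << 1 → word 0x0002
flags:12 = 938 → 0x3aa << 4 → word 0x3aa2
word = 0x3aa2 → little-endian bytes:
  [0]=0xa2  [1]=0x3a

a2 3a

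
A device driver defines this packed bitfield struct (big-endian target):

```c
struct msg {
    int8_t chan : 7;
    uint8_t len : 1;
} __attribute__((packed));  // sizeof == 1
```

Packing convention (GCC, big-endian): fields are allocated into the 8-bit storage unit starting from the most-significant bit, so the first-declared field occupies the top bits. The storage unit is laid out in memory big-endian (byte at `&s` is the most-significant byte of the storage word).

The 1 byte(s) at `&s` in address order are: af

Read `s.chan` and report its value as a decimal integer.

-41

[0]=0xaf (big-endian) → word 0xaf
chan:7 @ bit 1 → (0xaf>>1)&0x7f = 0x57  ←
len:1 @ bit 0 → (0xaf>>0)&0x1 = 0x1
chan signed 7b, MSB=1: 87 - 128 = -41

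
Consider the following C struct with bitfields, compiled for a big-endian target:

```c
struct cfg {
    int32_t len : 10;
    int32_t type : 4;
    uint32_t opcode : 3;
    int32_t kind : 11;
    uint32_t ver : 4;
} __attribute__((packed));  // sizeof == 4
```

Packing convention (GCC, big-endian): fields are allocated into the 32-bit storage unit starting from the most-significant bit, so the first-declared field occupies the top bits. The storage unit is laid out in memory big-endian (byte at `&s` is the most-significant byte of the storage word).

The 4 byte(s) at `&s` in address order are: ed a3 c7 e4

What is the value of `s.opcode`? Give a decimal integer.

7

[0]=0xed [1]=0xa3 [2]=0xc7 [3]=0xe4 (big-endian) → word 0xeda3c7e4
len:10 @ bit 22 → (0xeda3c7e4>>22)&0x3ff = 0x3b6
type:4 @ bit 18 → (0xeda3c7e4>>18)&0xf = 0x8
opcode:3 @ bit 15 → (0xeda3c7e4>>15)&0x7 = 0x7  ←
kind:11 @ bit 4 → (0xeda3c7e4>>4)&0x7ff = 0x47e
ver:4 @ bit 0 → (0xeda3c7e4>>0)&0xf = 0x4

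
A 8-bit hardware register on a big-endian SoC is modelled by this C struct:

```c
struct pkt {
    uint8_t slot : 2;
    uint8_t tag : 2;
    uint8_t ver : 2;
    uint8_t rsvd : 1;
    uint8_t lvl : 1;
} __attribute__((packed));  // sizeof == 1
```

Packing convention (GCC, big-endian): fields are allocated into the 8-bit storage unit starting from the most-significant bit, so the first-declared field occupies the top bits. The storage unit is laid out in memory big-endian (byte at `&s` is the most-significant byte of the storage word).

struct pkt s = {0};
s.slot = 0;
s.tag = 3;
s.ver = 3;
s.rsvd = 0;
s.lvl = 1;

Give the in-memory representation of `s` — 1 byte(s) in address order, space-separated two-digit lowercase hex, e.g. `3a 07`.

slot:2 = 0 → 0x0 << 6 → word 0x00
tag:2 = 3 → 0x3 << 4 → word 0x30
ver:2 = 3 → 0x3 << 2 → word 0x3c
rsvd:1 = 0 → 0x0 << 1 → word 0x3c
lvl:1 = 1 → 0x1 << 0 → word 0x3d
word = 0x3d → big-endian bytes:
  [0]=0x3d

3d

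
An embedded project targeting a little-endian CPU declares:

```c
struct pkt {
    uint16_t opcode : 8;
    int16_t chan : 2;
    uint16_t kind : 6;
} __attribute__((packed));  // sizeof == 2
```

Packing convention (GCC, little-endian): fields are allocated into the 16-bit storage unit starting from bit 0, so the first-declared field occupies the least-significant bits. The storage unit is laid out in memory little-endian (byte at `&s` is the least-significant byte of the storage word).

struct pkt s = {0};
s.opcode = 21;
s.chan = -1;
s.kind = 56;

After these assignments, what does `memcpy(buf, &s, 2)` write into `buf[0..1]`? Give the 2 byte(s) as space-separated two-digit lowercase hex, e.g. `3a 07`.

opcode (8b) val=21 bits=0x15 at bit 0: 0x0015
chan (2b) val=-1 bits=0x3 at bit 8: 0x0315
kind (6b) val=56 bits=0x38 at bit 10: 0xe315
word = 0xe315 → little-endian bytes:
  [0]=0x15  [1]=0xe3

15 e3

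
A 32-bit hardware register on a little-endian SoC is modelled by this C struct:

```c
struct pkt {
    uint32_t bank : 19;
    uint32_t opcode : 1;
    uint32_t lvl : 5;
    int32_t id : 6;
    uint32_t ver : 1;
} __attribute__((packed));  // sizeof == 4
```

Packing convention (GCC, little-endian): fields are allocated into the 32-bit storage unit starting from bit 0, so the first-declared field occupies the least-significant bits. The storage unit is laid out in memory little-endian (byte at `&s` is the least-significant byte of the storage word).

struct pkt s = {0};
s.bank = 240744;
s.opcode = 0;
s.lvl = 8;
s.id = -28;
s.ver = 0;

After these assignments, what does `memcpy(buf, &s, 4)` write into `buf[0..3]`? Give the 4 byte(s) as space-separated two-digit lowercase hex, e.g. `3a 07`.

bank (19b) val=240744 bits=0x3ac68 at bit 0: 0x0003ac68
opcode (1b) val=0 bits=0x0 at bit 19: 0x0003ac68
lvl (5b) val=8 bits=0x8 at bit 20: 0x0083ac68
id (6b) val=-28 bits=0x24 at bit 25: 0x4883ac68
ver (1b) val=0 bits=0x0 at bit 31: 0x4883ac68
word = 0x4883ac68 → little-endian bytes:
  [0]=0x68  [1]=0xac  [2]=0x83  [3]=0x48

68 ac 83 48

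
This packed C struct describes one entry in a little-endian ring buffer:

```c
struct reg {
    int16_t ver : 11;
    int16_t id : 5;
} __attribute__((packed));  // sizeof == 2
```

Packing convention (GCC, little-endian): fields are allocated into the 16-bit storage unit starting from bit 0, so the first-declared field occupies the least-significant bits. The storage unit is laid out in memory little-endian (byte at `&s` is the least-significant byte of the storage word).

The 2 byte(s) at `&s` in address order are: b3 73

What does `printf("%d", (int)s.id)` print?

14

[0]=0xb3 [1]=0x73 (little-endian) → word 0x73b3
ver:11 @ bit 0 → (0x73b3>>0)&0x7ff = 0x3b3
id:5 @ bit 11 → (0x73b3>>11)&0x1f = 0xe  ←
id signed 5b, MSB=0: value = 14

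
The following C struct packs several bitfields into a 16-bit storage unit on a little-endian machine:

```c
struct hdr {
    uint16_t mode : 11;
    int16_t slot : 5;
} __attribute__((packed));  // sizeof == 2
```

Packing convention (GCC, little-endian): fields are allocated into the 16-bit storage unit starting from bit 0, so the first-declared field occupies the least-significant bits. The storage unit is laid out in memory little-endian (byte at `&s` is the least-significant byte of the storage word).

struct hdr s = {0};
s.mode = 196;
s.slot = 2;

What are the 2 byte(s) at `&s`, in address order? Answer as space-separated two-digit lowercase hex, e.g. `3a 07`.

c4 10

mode (11b) val=196 bits=0xc4 at bit 0: 0x00c4
slot (5b) val=2 bits=0x2 at bit 11: 0x10c4
word = 0x10c4 → little-endian bytes:
  [0]=0xc4  [1]=0x10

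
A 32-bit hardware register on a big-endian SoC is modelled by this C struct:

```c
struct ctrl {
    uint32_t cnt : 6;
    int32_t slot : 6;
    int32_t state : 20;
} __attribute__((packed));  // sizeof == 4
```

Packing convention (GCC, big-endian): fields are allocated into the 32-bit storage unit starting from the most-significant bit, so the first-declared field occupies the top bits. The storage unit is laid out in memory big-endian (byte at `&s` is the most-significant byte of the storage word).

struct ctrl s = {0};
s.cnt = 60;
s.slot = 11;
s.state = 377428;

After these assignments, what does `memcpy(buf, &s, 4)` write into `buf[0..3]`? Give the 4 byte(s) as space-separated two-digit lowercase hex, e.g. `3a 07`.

f0 b5 c2 54

cnt (6b) val=60 bits=0x3c at bit 26: 0xf0000000
slot (6b) val=11 bits=0xb at bit 20: 0xf0b00000
state (20b) val=377428 bits=0x5c254 at bit 0: 0xf0b5c254
word = 0xf0b5c254 → big-endian bytes:
  [0]=0xf0  [1]=0xb5  [2]=0xc2  [3]=0x54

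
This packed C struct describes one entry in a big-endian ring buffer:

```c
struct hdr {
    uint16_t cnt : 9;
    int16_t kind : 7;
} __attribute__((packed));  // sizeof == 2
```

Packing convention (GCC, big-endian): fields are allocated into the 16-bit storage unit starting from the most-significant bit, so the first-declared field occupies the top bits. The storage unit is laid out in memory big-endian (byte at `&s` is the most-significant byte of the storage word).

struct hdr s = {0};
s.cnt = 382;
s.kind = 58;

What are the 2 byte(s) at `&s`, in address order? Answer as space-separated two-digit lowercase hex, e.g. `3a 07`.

cnt (9b) val=382 bits=0x17e at bit 7: 0xbf00
kind (7b) val=58 bits=0x3a at bit 0: 0xbf3a
word = 0xbf3a → big-endian bytes:
  [0]=0xbf  [1]=0x3a

bf 3a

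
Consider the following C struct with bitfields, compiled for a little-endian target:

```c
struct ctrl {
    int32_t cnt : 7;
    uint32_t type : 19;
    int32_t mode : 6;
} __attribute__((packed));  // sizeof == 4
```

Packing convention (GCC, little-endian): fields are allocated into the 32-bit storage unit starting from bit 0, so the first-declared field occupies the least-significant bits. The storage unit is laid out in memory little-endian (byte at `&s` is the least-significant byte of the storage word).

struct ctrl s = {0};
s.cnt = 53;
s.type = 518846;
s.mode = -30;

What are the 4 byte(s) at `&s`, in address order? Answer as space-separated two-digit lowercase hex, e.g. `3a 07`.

35 5f f5 8b

cnt (7b) val=53 bits=0x35 at bit 0: 0x00000035
type (19b) val=518846 bits=0x7eabe at bit 7: 0x03f55f35
mode (6b) val=-30 bits=0x22 at bit 26: 0x8bf55f35
word = 0x8bf55f35 → little-endian bytes:
  [0]=0x35  [1]=0x5f  [2]=0xf5  [3]=0x8b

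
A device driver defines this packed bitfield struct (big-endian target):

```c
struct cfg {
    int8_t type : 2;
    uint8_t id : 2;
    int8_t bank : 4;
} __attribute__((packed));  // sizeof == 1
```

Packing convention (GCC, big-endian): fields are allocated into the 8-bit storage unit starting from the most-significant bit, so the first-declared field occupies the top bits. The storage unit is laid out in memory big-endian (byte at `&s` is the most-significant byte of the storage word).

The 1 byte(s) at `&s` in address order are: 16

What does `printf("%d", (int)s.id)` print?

[0]=0x16 (big-endian) → word 0x16
type:2 @ bit 6 → (0x16>>6)&0x3 = 0x0
id:2 @ bit 4 → (0x16>>4)&0x3 = 0x1  ←
bank:4 @ bit 0 → (0x16>>0)&0xf = 0x6

1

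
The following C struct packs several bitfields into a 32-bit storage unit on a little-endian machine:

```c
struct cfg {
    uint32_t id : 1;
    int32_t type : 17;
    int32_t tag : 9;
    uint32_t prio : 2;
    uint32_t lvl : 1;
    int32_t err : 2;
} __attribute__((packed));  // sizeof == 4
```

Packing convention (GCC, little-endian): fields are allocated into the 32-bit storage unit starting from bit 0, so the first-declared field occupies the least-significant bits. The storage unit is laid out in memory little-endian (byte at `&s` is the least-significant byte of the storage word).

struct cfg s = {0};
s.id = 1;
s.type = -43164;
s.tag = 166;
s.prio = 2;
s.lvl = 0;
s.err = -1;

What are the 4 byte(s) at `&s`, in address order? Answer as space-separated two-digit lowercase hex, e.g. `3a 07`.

c9 ae 9a d2

id:1 = 1 → 0x1 << 0 → word 0x00000001
type:17 = -43164 → 0x15764 << 1 → word 0x0002aec9
tag:9 = 166 → 0xa6 << 18 → word 0x029aaec9
prio:2 = 2 → 0x2 << 27 → word 0x129aaec9
lvl:1 = 0 → 0x0 << 29 → word 0x129aaec9
err:2 = -1 → 0x3 << 30 → word 0xd29aaec9
word = 0xd29aaec9 → little-endian bytes:
  [0]=0xc9  [1]=0xae  [2]=0x9a  [3]=0xd2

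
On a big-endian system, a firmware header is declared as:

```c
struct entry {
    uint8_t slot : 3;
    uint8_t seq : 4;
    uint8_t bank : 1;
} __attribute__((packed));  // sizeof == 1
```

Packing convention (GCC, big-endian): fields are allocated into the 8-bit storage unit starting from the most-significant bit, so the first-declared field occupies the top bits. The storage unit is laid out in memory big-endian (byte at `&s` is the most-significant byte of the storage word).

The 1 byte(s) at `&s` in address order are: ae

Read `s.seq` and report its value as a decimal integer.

7

[0]=0xae (big-endian) → word 0xae
slot [5+:3] = (word>>5) & 0x7 = 5
seq [1+:4] = (word>>1) & 0xf = 7  ←
bank [0+:1] = (word>>0) & 0x1 = 0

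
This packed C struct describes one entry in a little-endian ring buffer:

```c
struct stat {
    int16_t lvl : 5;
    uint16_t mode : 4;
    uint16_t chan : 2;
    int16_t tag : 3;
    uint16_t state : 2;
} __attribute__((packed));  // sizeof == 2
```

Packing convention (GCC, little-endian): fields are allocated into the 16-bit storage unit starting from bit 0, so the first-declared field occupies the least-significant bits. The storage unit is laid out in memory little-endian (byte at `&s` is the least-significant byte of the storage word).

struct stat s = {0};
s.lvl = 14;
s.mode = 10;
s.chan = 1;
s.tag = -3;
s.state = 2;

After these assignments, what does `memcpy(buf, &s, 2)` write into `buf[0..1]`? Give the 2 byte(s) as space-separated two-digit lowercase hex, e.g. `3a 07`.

4e ab

lvl:5 = 14 → 0xe << 0 → word 0x000e
mode:4 = 10 → 0xa << 5 → word 0x014e
chan:2 = 1 → 0x1 << 9 → word 0x034e
tag:3 = -3 → 0x5 << 11 → word 0x2b4e
state:2 = 2 → 0x2 << 14 → word 0xab4e
word = 0xab4e → little-endian bytes:
  [0]=0x4e  [1]=0xab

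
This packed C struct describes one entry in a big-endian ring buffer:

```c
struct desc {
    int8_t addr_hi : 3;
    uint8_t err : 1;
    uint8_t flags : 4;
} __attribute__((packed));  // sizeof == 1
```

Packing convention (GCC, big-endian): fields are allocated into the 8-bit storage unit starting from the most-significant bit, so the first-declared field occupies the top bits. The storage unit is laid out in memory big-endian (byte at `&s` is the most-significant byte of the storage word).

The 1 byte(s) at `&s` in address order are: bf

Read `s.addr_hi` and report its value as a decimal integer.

-3

[0]=0xbf (big-endian) → word 0xbf
addr_hi [5+:3] = (word>>5) & 0x7 = 5  ←
err [4+:1] = (word>>4) & 0x1 = 1
flags [0+:4] = (word>>0) & 0xf = 15
addr_hi signed 3b, MSB=1: 5 - 8 = -3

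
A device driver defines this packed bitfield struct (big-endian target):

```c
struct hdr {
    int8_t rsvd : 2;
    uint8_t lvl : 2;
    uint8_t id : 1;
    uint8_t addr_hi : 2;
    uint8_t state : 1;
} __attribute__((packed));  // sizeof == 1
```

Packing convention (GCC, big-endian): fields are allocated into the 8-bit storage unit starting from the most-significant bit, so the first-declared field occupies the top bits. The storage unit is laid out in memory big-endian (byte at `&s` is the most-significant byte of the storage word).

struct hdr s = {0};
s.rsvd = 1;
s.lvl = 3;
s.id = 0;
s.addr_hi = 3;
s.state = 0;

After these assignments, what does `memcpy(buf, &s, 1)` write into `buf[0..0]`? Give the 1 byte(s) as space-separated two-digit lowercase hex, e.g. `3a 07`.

76

rsvd:2 = 1 → 0x1 << 6 → word 0x40
lvl:2 = 3 → 0x3 << 4 → word 0x70
id:1 = 0 → 0x0 << 3 → word 0x70
addr_hi:2 = 3 → 0x3 << 1 → word 0x76
state:1 = 0 → 0x0 << 0 → word 0x76
word = 0x76 → big-endian bytes:
  [0]=0x76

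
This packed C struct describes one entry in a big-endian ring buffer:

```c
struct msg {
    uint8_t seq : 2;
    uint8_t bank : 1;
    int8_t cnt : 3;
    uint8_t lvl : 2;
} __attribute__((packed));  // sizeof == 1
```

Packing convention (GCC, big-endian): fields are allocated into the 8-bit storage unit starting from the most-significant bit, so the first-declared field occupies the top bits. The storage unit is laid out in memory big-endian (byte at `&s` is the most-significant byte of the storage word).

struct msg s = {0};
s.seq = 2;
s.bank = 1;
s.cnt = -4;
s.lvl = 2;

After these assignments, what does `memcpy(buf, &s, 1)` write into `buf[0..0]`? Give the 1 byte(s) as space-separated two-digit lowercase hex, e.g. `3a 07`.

b2

[6+:2] seq=2 & 0x3 = 0x2; word=0x80
[5+:1] bank=1 & 0x1 = 0x1; word=0xa0
[2+:3] cnt=-4 & 0x7 = 0x4; word=0xb0
[0+:2] lvl=2 & 0x3 = 0x2; word=0xb2
word = 0xb2 → big-endian bytes:
  [0]=0xb2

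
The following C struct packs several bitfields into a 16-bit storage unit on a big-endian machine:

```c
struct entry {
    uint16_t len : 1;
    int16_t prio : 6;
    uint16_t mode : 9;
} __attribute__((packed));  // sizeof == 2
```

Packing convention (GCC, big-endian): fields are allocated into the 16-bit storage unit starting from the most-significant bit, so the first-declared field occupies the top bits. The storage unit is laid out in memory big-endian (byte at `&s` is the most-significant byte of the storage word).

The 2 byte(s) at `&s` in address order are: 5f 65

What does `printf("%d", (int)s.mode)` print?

[0]=0x5f [1]=0x65 (big-endian) → word 0x5f65
len:1 @ bit 15 → (0x5f65>>15)&0x1 = 0x0
prio:6 @ bit 9 → (0x5f65>>9)&0x3f = 0x2f
mode:9 @ bit 0 → (0x5f65>>0)&0x1ff = 0x165  ←

357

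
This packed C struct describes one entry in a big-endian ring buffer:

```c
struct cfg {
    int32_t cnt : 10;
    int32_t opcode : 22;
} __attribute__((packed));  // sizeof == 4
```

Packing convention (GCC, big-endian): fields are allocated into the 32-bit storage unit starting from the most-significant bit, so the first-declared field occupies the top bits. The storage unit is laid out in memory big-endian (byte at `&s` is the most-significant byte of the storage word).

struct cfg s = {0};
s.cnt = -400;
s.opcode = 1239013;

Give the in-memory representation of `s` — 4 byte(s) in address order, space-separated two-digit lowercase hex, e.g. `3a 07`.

cnt (10b) val=-400 bits=0x270 at bit 22: 0x9c000000
opcode (22b) val=1239013 bits=0x12e7e5 at bit 0: 0x9c12e7e5
word = 0x9c12e7e5 → big-endian bytes:
  [0]=0x9c  [1]=0x12  [2]=0xe7  [3]=0xe5

9c 12 e7 e5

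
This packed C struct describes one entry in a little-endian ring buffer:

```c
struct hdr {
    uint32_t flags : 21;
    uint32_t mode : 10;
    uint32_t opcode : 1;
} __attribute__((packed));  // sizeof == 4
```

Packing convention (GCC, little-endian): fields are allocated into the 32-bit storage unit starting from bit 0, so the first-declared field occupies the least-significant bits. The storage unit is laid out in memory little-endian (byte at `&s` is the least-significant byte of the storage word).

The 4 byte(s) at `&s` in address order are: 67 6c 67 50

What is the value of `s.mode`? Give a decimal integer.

[0]=0x67 [1]=0x6c [2]=0x67 [3]=0x50 (little-endian) → word 0x50676c67
flags [0+:21] = (word>>0) & 0x1fffff = 486503
mode [21+:10] = (word>>21) & 0x3ff = 643  ←
opcode [31+:1] = (word>>31) & 0x1 = 0

643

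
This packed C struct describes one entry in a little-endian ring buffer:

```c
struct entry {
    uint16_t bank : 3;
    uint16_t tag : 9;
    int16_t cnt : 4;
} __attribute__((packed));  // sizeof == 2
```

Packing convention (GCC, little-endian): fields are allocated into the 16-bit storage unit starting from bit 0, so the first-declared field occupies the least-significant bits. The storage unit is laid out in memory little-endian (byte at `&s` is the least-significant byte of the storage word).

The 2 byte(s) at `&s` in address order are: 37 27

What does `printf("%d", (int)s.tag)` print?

[0]=0x37 [1]=0x27 (little-endian) → word 0x2737
bank:3 @ bit 0 → (0x2737>>0)&0x7 = 0x7
tag:9 @ bit 3 → (0x2737>>3)&0x1ff = 0xe6  ←
cnt:4 @ bit 12 → (0x2737>>12)&0xf = 0x2

230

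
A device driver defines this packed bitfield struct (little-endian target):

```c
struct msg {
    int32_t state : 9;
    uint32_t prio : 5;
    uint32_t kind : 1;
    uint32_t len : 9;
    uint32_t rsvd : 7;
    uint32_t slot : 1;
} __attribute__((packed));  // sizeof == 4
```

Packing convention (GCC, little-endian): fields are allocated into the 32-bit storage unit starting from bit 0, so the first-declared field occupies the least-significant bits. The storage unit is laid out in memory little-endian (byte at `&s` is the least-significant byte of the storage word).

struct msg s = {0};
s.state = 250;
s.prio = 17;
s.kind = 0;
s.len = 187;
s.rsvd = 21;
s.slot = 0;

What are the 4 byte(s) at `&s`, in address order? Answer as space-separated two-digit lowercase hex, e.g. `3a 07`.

state:9 = 250 → 0xfa << 0 → word 0x000000fa
prio:5 = 17 → 0x11 << 9 → word 0x000022fa
kind:1 = 0 → 0x0 << 14 → word 0x000022fa
len:9 = 187 → 0xbb << 15 → word 0x005da2fa
rsvd:7 = 21 → 0x15 << 24 → word 0x155da2fa
slot:1 = 0 → 0x0 << 31 → word 0x155da2fa
word = 0x155da2fa → little-endian bytes:
  [0]=0xfa  [1]=0xa2  [2]=0x5d  [3]=0x15

fa a2 5d 15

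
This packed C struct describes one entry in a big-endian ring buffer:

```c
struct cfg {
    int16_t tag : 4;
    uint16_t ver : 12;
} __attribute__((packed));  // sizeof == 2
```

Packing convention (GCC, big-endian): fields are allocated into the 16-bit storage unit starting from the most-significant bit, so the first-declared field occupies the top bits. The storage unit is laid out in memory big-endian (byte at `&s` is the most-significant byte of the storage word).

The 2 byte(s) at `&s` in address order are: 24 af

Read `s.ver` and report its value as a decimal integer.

1199

[0]=0x24 [1]=0xaf (big-endian) → word 0x24af
tag [12+:4] = (word>>12) & 0xf = 2
ver [0+:12] = (word>>0) & 0xfff = 1199  ←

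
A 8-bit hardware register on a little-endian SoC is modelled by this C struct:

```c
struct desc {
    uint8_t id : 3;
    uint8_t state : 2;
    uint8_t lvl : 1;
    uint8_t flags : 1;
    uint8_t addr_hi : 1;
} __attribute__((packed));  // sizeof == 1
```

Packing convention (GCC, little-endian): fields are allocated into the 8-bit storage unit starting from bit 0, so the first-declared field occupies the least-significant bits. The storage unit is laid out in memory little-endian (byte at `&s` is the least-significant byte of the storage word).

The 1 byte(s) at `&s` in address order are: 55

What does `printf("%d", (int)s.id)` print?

5

[0]=0x55 (little-endian) → word 0x55
id:3 @ bit 0 → (0x55>>0)&0x7 = 0x5  ←
state:2 @ bit 3 → (0x55>>3)&0x3 = 0x2
lvl:1 @ bit 5 → (0x55>>5)&0x1 = 0x0
flags:1 @ bit 6 → (0x55>>6)&0x1 = 0x1
addr_hi:1 @ bit 7 → (0x55>>7)&0x1 = 0x0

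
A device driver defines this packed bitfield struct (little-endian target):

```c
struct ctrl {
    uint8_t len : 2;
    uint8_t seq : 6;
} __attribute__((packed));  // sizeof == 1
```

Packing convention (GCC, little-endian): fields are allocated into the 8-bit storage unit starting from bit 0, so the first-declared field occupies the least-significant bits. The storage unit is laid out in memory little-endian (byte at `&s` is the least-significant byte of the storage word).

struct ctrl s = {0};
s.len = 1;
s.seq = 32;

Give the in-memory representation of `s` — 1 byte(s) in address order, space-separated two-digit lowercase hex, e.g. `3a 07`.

81

len:2 = 1 → 0x1 << 0 → word 0x01
seq:6 = 32 → 0x20 << 2 → word 0x81
word = 0x81 → little-endian bytes:
  [0]=0x81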